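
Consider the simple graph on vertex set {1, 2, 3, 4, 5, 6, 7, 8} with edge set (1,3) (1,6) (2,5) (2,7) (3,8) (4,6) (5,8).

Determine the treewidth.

1

A width-1 tree decomposition is:
Bags: B1 = {4, 6}  B2 = {1, 6}  B3 = {1, 3}  B4 = {3, 8}  B5 = {5, 8}  B6 = {2, 5}  B7 = {2, 7}
Tree: B1–B2, B2–B3, B3–B4, B4–B5, B5–B6, B6–B7
The largest bag has 2 vertices, giving width 1; this decomposition certifies tw(G) ≤ 1. G has an edge, so its treewidth is at least 1. Therefore the treewidth is 1.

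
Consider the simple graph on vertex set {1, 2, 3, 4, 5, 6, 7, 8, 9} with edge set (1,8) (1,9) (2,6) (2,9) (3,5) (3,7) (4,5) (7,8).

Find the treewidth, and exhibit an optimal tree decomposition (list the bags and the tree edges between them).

Treewidth 1.
One optimal decomposition is:
Bags: B1 = {2, 6}  B2 = {2, 9}  B3 = {1, 9}  B4 = {1, 8}  B5 = {7, 8}  B6 = {3, 7}  B7 = {3, 5}  B8 = {4, 5}
Tree: B1–B2, B2–B3, B3–B4, B4–B5, B5–B6, B6–B7, B7–B8

Every bag has size at most 2, so the width is 2 − 1 = 1 and tw(G) ≤ 1. G has an edge, so its treewidth is at least 1. Hence tw(G) = 1 exactly.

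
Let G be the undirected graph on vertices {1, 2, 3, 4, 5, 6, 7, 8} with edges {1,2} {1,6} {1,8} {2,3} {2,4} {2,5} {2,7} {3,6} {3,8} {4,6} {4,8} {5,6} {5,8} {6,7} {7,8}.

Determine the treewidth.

3

A width-3 tree decomposition is:
Bags: B1 = {2, 3, 6, 8}  B2 = {2, 4, 6, 8}  B3 = {2, 6, 7, 8}  B4 = {2, 5, 6, 8}  B5 = {1, 2, 6, 8}
Tree: B1–B2, B2–B3, B3–B4, B4–B5
Each bag holds 4 vertices, so the decomposition has width 3, which upper-bounds the treewidth. For the lower bound: the 4 vertex sets {3,8}, {2,4}, {6}, {7} are disjoint, each induces a connected subgraph, and every pair is joined by at least one edge of G. Contracting each set to a single vertex therefore yields K_{4} as a minor, and since treewidth is minor-monotone, tw(G) ≥ tw(K_{4}) = 3. Combining the bounds, tw(G) = 3.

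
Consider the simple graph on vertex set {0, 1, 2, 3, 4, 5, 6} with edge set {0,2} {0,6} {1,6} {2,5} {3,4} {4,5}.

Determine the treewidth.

A width-1 tree decomposition is:
Bags: B1 = {3, 4}  B2 = {4, 5}  B3 = {2, 5}  B4 = {0, 2}  B5 = {0, 6}  B6 = {1, 6}
Tree: B1–B2, B2–B3, B3–B4, B4–B5, B5–B6
Every bag has size at most 2, so the width is 2 − 1 = 1 and tw(G) ≤ 1. Any graph with an edge has treewidth ≥ 1, and G has the edge 3–4. Therefore the treewidth is 1.

1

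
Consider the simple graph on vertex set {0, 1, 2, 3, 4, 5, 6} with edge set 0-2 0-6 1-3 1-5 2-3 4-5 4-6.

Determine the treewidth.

A width-2 tree decomposition is:
Bags: B1 = {0, 4, 6}  B2 = {0, 2, 4}  B3 = {2, 3, 4}  B4 = {1, 3, 4}  B5 = {1, 4, 5}
Tree: B1–B2, B2–B3, B3–B4, B4–B5
Each bag holds 3 vertices, so the decomposition has width 2, which upper-bounds the treewidth. Since 4–6–0–2–3–1–5–4 is a cycle in G, G is not acyclic. Forests are exactly the graphs of treewidth ≤ 1, so tw(G) ≥ 2. Therefore the treewidth is 2.

2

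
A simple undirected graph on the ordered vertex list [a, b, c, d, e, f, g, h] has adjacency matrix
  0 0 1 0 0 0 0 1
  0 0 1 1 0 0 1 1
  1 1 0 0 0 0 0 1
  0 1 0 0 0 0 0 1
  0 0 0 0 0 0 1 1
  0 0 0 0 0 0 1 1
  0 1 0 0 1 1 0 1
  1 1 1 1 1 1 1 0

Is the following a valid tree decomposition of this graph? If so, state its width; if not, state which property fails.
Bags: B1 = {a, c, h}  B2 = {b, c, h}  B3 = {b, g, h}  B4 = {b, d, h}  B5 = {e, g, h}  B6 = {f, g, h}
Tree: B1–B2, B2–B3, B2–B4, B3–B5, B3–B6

Every vertex of G appears in some bag (union = {a, b, c, d, e, f, g, h}); every edge is covered by a bag; and for each vertex v the set of bags containing v is connected in the bag tree. The decomposition is therefore valid. The largest bag has 3 vertices, so the width is 2.

Yes; width 2.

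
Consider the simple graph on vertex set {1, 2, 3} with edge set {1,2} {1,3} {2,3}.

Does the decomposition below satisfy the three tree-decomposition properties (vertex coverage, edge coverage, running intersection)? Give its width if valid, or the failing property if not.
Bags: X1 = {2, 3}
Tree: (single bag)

A tree decomposition must satisfy three properties: every vertex lies in some bag; for every edge, both endpoints lie together in some bag; and for every vertex, the bags containing it form a connected subtree. Here vertex 1 appears in no bag, so the decomposition is invalid.

No — vertex 1 appears in no bag.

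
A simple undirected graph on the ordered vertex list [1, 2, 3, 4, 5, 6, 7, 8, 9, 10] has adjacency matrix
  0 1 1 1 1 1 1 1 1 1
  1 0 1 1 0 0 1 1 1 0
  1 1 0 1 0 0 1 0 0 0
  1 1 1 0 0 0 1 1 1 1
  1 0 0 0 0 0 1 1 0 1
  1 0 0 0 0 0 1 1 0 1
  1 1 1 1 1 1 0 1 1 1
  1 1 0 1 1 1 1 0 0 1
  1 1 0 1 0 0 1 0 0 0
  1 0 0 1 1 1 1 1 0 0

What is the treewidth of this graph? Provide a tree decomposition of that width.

Each bag holds 5 vertices, so the decomposition has width 4, which upper-bounds the treewidth. On the other hand G contains the 5-clique {1, 2, 4, 7, 8}. A clique must lie in a single bag of any decomposition, so no decomposition can have width below 4. The upper and lower bounds meet at 4, so that is the treewidth.

Treewidth 4.
One such decomposition:
Bags: B1 = {1, 4, 7, 8, 10}  B2 = {1, 2, 4, 7, 8}  B3 = {1, 6, 7, 8, 10}  B4 = {1, 2, 4, 7, 9}  B5 = {1, 2, 3, 4, 7}  B6 = {1, 5, 7, 8, 10}
Tree: B1–B2, B1–B3, B2–B4, B4–B5, B3–B6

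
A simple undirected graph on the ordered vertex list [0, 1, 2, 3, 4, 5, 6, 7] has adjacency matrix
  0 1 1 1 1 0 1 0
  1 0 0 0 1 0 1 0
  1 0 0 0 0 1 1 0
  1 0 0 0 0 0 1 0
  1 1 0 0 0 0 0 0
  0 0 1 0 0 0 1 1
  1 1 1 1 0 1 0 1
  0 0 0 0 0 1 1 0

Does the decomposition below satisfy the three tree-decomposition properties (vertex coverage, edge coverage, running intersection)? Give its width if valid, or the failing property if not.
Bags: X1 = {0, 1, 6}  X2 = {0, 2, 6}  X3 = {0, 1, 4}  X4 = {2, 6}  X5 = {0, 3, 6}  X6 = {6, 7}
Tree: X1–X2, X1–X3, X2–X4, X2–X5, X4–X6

No — vertex 5 appears in no bag.

A tree decomposition must satisfy three properties: every vertex lies in some bag; for every edge, both endpoints lie together in some bag; and for every vertex, the bags containing it form a connected subtree. Here vertex 5 appears in no bag, so the decomposition is invalid.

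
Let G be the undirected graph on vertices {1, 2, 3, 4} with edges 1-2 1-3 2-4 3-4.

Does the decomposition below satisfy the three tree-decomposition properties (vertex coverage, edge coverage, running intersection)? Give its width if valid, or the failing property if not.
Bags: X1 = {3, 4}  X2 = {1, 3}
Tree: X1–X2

A tree decomposition must satisfy three properties: every vertex lies in some bag; for every edge, both endpoints lie together in some bag; and for every vertex, the bags containing it form a connected subtree. Here vertex 2 appears in no bag, so the decomposition is invalid.

No — vertex 2 appears in no bag.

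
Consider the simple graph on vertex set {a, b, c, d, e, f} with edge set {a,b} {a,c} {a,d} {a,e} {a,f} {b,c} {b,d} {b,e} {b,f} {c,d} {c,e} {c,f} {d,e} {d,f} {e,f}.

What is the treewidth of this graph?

A width-5 tree decomposition is:
Bags: B1 = {a, b, c, d, e, f}
Tree: (single bag)
A single bag containing all 6 vertices is trivially a valid decomposition of width 5. On the other hand G contains the 6-clique {a, b, c, d, e, f}. A clique must lie in a single bag of any decomposition, so no decomposition can have width below 5. Combining the bounds, tw(G) = 5.

5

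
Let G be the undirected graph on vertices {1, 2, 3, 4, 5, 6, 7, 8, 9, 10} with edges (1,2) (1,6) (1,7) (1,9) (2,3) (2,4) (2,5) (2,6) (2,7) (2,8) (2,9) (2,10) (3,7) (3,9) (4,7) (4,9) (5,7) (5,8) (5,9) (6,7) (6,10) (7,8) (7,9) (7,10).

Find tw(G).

3

A width-3 tree decomposition is:
Bags: B1 = {1, 2, 6, 7}  B2 = {1, 2, 7, 9}  B3 = {2, 5, 7, 9}  B4 = {2, 6, 7, 10}  B5 = {2, 4, 7, 9}  B6 = {2, 5, 7, 8}  B7 = {2, 3, 7, 9}
Tree: B1–B2, B2–B3, B1–B4, B3–B5, B3–B6, B5–B7
Every bag has size at most 4, so the width is 4 − 1 = 3 and tw(G) ≤ 3. For the lower bound, the 4 vertices {2, 5, 7, 8} are pairwise adjacent, and any tree decomposition puts a clique entirely inside one bag — forcing width ≥ 3. Hence tw(G) = 3 exactly.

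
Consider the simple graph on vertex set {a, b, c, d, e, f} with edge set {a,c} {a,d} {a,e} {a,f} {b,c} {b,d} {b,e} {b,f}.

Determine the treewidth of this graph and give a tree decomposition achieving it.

The largest bag has 3 vertices, giving width 2; this decomposition certifies tw(G) ≤ 2. For the lower bound, G contains the cycle f–b–c–a–f, so G is not a forest; only forests have treewidth ≤ 1, hence tw(G) ≥ 2. The upper and lower bounds meet at 2, so that is the treewidth.

Treewidth 2.
Bags: B1 = {a, b, f}  B2 = {a, b, c}  B3 = {a, b, d}  B4 = {a, b, e}
Tree: B1–B2, B2–B3, B3–B4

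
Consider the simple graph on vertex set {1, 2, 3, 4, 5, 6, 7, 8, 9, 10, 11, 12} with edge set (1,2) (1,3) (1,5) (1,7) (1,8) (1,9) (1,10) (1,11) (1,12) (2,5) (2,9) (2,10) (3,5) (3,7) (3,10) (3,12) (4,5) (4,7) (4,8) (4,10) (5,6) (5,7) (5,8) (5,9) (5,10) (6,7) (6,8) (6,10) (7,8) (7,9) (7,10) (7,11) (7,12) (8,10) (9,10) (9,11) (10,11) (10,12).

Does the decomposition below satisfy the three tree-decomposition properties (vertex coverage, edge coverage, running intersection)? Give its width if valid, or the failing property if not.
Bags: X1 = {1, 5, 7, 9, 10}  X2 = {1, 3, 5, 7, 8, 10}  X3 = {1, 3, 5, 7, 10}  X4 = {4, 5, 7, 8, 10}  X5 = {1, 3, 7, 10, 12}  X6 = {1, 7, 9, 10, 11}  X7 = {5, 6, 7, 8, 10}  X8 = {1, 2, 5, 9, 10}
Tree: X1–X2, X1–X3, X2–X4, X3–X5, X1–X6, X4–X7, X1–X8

No — bags containing vertex 3 are not connected in the tree.

A tree decomposition must satisfy three properties: every vertex lies in some bag; for every edge, both endpoints lie together in some bag; and for every vertex, the bags containing it form a connected subtree. Here bags containing vertex 3 are not connected in the tree, so the decomposition is invalid.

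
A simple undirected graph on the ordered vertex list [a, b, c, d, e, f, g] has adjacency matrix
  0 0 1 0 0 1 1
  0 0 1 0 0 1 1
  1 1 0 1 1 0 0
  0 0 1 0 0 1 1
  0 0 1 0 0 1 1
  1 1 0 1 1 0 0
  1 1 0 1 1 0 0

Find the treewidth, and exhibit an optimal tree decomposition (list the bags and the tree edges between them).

Every bag has size at most 4, so the width is 4 − 1 = 3 and tw(G) ≤ 3. For the lower bound: the 4 vertex sets {e,f}, {c,d}, {g}, {a} are disjoint, each induces a connected subgraph, and every pair is joined by at least one edge of G. Contracting each set to a single vertex therefore yields K_{4} as a minor, and since treewidth is minor-monotone, tw(G) ≥ tw(K_{4}) = 3. Therefore the treewidth is 3.

Treewidth 3.
One optimal decomposition is:
Bags: B1 = {c, e, f, g}  B2 = {c, d, f, g}  B3 = {a, c, f, g}  B4 = {b, c, f, g}
Tree: B1–B2, B2–B3, B3–B4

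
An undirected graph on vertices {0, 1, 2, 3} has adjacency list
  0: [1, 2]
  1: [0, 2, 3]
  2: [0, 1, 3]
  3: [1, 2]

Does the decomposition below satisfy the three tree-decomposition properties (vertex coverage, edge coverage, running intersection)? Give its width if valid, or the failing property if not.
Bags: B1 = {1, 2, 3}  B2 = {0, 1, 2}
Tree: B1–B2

Yes; width 2.

Checking the three conditions: (i) the bags cover all of {0, 1, 2, 3}; (ii) for each edge, some bag contains both endpoints; (iii) the bags containing any fixed vertex form a subtree. All hold, so the decomposition is valid with width 3 − 1 = 2.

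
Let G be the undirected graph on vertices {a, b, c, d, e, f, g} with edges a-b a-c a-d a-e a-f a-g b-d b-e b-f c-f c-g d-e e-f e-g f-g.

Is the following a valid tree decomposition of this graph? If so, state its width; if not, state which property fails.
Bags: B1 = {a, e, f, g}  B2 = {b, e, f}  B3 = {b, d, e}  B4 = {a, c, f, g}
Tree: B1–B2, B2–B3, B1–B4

No — edge (a,b) lies in no bag.

A tree decomposition must satisfy three properties: every vertex lies in some bag; for every edge, both endpoints lie together in some bag; and for every vertex, the bags containing it form a connected subtree. Here edge (a,b) lies in no bag, so the decomposition is invalid.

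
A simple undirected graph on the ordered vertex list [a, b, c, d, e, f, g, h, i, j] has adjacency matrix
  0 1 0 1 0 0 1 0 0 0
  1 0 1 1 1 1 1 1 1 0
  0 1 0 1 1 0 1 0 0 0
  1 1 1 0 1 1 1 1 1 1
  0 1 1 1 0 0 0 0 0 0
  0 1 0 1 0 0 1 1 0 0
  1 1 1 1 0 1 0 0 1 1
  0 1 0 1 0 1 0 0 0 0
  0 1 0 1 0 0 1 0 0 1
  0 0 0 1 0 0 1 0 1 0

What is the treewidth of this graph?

3

A width-3 tree decomposition is:
Bags: B1 = {b, d, f, h}  B2 = {b, d, f, g}  B3 = {a, b, d, g}  B4 = {b, c, d, g}  B5 = {b, c, d, e}  B6 = {b, d, g, i}  B7 = {d, g, i, j}
Tree: B1–B2, B2–B3, B3–B4, B4–B5, B2–B6, B6–B7
The largest bag has 4 vertices, giving width 3; this decomposition certifies tw(G) ≤ 3. Conversely, {d, g, i, j} is a clique of size 4, and the vertices of any clique must share a bag in every tree decomposition; so some bag has ≥ 4 vertices and tw(G) ≥ 3. Hence tw(G) = 3 exactly.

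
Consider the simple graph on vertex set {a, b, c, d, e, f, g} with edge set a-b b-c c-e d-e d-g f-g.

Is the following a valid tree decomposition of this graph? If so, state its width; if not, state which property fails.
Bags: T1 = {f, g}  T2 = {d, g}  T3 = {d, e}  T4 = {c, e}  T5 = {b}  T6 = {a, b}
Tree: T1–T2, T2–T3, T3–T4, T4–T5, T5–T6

A tree decomposition must satisfy three properties: every vertex lies in some bag; for every edge, both endpoints lie together in some bag; and for every vertex, the bags containing it form a connected subtree. Here edge (c,b) lies in no bag, so the decomposition is invalid.

No — edge (c,b) lies in no bag.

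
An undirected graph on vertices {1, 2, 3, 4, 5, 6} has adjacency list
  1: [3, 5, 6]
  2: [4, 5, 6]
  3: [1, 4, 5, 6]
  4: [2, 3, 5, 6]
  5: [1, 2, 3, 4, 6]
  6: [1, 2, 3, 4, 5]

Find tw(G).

3

A width-3 tree decomposition is:
Bags: B1 = {3, 4, 5, 6}  B2 = {2, 4, 5, 6}  B3 = {1, 3, 5, 6}
Tree: B1–B2, B1–B3
Each bag holds 4 vertices, so the decomposition has width 3, which upper-bounds the treewidth. For the lower bound, the 4 vertices {2, 4, 5, 6} are pairwise adjacent, and any tree decomposition puts a clique entirely inside one bag — forcing width ≥ 3. Combining the bounds, tw(G) = 3.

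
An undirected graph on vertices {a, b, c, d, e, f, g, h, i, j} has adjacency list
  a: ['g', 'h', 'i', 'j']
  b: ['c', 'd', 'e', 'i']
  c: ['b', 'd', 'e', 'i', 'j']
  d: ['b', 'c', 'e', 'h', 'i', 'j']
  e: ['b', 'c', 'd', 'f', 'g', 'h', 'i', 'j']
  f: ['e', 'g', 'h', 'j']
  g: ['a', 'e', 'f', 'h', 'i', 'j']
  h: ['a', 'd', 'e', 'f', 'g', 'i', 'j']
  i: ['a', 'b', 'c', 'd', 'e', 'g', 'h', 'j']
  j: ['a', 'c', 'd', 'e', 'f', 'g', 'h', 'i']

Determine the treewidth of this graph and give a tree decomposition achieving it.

Treewidth 4.
One optimal decomposition is:
Bags: B1 = {e, g, h, i, j}  B2 = {d, e, h, i, j}  B3 = {c, d, e, i, j}  B4 = {a, g, h, i, j}  B5 = {e, f, g, h, j}  B6 = {b, c, d, e, i}
Tree: B1–B2, B2–B3, B1–B4, B1–B5, B3–B6

Every bag has size at most 5, so the width is 5 − 1 = 4 and tw(G) ≤ 4. Conversely, {e, f, g, h, j} is a clique of size 5, and the vertices of any clique must share a bag in every tree decomposition; so some bag has ≥ 5 vertices and tw(G) ≥ 4. Therefore the treewidth is 4.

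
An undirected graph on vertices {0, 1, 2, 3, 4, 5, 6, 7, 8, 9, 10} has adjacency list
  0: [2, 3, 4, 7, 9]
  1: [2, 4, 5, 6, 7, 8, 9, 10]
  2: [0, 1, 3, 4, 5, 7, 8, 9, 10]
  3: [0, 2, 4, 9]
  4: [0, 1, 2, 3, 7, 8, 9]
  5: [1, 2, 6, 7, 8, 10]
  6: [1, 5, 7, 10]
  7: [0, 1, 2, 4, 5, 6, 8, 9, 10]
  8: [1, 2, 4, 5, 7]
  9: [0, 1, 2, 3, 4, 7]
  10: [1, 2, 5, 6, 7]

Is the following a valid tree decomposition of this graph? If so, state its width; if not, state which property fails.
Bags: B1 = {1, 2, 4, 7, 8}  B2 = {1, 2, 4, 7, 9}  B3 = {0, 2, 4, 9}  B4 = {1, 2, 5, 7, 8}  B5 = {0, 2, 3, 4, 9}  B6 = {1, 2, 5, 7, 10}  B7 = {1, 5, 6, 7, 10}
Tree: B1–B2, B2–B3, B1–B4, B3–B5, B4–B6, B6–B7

A tree decomposition must satisfy three properties: every vertex lies in some bag; for every edge, both endpoints lie together in some bag; and for every vertex, the bags containing it form a connected subtree. Here edge (7,0) lies in no bag, so the decomposition is invalid.

No — edge (7,0) lies in no bag.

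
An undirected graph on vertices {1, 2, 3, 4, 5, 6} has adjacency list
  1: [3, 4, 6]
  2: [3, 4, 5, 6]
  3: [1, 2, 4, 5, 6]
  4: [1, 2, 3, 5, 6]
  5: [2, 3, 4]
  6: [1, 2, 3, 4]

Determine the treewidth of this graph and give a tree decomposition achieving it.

Each bag holds 4 vertices, so the decomposition has width 3, which upper-bounds the treewidth. Conversely, {1, 3, 4, 6} is a clique of size 4, and the vertices of any clique must share a bag in every tree decomposition; so some bag has ≥ 4 vertices and tw(G) ≥ 3. The upper and lower bounds meet at 3, so that is the treewidth.

Treewidth 3.
One optimal decomposition is:
Bags: B1 = {2, 3, 4, 6}  B2 = {2, 3, 4, 5}  B3 = {1, 3, 4, 6}
Tree: B1–B2, B1–B3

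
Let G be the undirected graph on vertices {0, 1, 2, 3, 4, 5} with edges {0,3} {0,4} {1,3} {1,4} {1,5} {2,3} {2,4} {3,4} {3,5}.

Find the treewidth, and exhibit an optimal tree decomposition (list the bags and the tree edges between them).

Each bag holds 3 vertices, so the decomposition has width 2, which upper-bounds the treewidth. For the lower bound, the 3 vertices {0, 3, 4} are pairwise adjacent, and any tree decomposition puts a clique entirely inside one bag — forcing width ≥ 2. The upper and lower bounds meet at 2, so that is the treewidth.

Treewidth 2.
Bags: B1 = {1, 3, 4}  B2 = {2, 3, 4}  B3 = {0, 3, 4}  B4 = {1, 3, 5}
Tree: B1–B2, B2–B3, B1–B4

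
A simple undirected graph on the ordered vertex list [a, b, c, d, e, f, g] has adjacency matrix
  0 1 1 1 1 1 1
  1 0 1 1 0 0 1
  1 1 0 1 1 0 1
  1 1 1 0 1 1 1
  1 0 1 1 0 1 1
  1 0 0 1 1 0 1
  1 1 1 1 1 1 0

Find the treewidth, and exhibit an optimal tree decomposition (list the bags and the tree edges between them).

The largest bag has 5 vertices, giving width 4; this decomposition certifies tw(G) ≤ 4. On the other hand G contains the 5-clique {a, c, d, e, g}. A clique must lie in a single bag of any decomposition, so no decomposition can have width below 4. Combining the bounds, tw(G) = 4.

Treewidth 4.
Bags: B1 = {a, c, d, e, g}  B2 = {a, b, c, d, g}  B3 = {a, d, e, f, g}
Tree: B1–B2, B1–B3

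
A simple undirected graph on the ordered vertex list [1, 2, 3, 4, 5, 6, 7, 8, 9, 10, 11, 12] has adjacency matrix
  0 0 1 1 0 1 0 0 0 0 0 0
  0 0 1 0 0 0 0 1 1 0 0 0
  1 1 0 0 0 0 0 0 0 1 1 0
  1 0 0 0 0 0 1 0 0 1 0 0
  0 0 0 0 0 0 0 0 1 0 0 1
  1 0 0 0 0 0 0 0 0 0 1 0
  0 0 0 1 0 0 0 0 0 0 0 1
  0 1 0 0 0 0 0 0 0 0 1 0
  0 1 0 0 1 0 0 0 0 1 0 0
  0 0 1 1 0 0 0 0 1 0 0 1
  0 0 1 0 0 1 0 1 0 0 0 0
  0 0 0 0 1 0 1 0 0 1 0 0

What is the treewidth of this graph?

A width-3 tree decomposition is:
Bags: B1 = {5, 7, 9, 12}  B2 = {7, 9, 10, 12}  B3 = {4, 7, 9, 10}  B4 = {2, 4, 9, 10}  B5 = {2, 3, 4, 10}  B6 = {1, 2, 3, 4}  B7 = {1, 2, 3, 8}  B8 = {1, 3, 8, 11}  B9 = {1, 6, 8, 11}
Tree: B1–B2, B2–B3, B3–B4, B4–B5, B5–B6, B6–B7, B7–B8, B8–B9
The largest bag has 4 vertices, giving width 3; this decomposition certifies tw(G) ≤ 3. For the lower bound: the 4 vertex sets {5,7,12}, {9}, {10}, {1,2,3,4} are disjoint, each induces a connected subgraph, and every pair is joined by at least one edge of G. Contracting each set to a single vertex therefore yields K_{4} as a minor, and since treewidth is minor-monotone, tw(G) ≥ tw(K_{4}) = 3. Therefore the treewidth is 3.

3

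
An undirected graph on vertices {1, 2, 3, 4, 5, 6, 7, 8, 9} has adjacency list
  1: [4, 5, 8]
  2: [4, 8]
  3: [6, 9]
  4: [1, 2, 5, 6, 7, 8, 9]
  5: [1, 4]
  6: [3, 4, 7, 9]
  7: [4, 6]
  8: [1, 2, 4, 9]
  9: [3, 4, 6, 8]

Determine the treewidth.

A width-2 tree decomposition is:
Bags: B1 = {1, 4, 8}  B2 = {4, 8, 9}  B3 = {4, 6, 9}  B4 = {1, 4, 5}  B5 = {2, 4, 8}  B6 = {3, 6, 9}  B7 = {4, 6, 7}
Tree: B1–B2, B2–B3, B1–B4, B2–B5, B3–B6, B3–B7
Each bag holds 3 vertices, so the decomposition has width 2, which upper-bounds the treewidth. Conversely, {3, 6, 9} is a clique of size 3, and the vertices of any clique must share a bag in every tree decomposition; so some bag has ≥ 3 vertices and tw(G) ≥ 2. Combining the bounds, tw(G) = 2.

2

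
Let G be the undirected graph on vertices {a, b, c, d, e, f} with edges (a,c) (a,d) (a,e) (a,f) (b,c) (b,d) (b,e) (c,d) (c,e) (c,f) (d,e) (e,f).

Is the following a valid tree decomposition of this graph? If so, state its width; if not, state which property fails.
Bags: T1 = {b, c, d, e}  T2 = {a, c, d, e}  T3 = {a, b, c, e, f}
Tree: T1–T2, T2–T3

A tree decomposition must satisfy three properties: every vertex lies in some bag; for every edge, both endpoints lie together in some bag; and for every vertex, the bags containing it form a connected subtree. Here bags containing vertex b are not connected in the tree, so the decomposition is invalid.

No — bags containing vertex b are not connected in the tree.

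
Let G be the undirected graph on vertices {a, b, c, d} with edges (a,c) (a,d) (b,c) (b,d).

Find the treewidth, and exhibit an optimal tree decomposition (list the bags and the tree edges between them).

Treewidth 2.
Bags: B1 = {a, b, d}  B2 = {a, b, c}
Tree: B1–B2

Every bag has size at most 3, so the width is 3 − 1 = 2 and tw(G) ≤ 2. For the lower bound, G contains the cycle b–d–a–c–b, so G is not a forest; only forests have treewidth ≤ 1, hence tw(G) ≥ 2. Hence tw(G) = 2 exactly.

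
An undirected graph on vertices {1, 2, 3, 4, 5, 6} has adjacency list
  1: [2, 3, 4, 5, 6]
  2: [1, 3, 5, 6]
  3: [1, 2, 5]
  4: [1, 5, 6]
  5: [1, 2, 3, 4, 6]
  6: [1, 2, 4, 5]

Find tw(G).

A width-3 tree decomposition is:
Bags: B1 = {1, 2, 3, 5}  B2 = {1, 2, 5, 6}  B3 = {1, 4, 5, 6}
Tree: B1–B2, B2–B3
The largest bag has 4 vertices, giving width 3; this decomposition certifies tw(G) ≤ 3. On the other hand G contains the 4-clique {1, 2, 3, 5}. A clique must lie in a single bag of any decomposition, so no decomposition can have width below 3. Hence tw(G) = 3 exactly.

3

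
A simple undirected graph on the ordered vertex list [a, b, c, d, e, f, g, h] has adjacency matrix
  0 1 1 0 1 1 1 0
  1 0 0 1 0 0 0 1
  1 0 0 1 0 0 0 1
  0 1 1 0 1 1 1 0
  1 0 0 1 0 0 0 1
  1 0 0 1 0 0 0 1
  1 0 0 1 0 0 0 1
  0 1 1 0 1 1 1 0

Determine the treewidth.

3

A width-3 tree decomposition is:
Bags: B1 = {a, d, f, h}  B2 = {a, b, d, h}  B3 = {a, c, d, h}  B4 = {a, d, e, h}  B5 = {a, d, g, h}
Tree: B1–B2, B2–B3, B3–B4, B4–B5
Every bag has size at most 4, so the width is 4 − 1 = 3 and tw(G) ≤ 3. For the lower bound: the 4 vertex sets {f,h}, {a,b}, {d}, {c} are disjoint, each induces a connected subgraph, and every pair is joined by at least one edge of G. Contracting each set to a single vertex therefore yields K_{4} as a minor, and since treewidth is minor-monotone, tw(G) ≥ tw(K_{4}) = 3. Hence tw(G) = 3 exactly.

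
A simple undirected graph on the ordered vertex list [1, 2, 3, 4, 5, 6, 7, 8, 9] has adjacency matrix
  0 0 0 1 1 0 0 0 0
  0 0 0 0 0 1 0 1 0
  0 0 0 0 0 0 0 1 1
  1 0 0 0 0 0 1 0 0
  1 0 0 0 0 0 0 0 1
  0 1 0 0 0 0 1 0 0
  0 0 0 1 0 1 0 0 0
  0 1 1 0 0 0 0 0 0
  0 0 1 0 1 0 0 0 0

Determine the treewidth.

2

A width-2 tree decomposition is:
Bags: B1 = {2, 6, 8}  B2 = {3, 6, 8}  B3 = {3, 6, 9}  B4 = {5, 6, 9}  B5 = {1, 5, 6}  B6 = {1, 4, 6}  B7 = {4, 6, 7}
Tree: B1–B2, B2–B3, B3–B4, B4–B5, B5–B6, B6–B7
Every bag has size at most 3, so the width is 3 − 1 = 2 and tw(G) ≤ 2. The edges 6–2–8–3–9–5–1–4–7–6 form a cycle, so G is not a tree and its treewidth is at least 2. Therefore the treewidth is 2.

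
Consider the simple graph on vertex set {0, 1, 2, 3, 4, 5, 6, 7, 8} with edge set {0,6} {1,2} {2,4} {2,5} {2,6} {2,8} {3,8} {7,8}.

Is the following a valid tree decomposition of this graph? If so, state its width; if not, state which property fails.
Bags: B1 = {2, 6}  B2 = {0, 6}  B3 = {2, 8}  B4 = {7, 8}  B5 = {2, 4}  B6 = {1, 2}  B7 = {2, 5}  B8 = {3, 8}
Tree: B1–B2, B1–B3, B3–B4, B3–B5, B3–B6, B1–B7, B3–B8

Checking the three conditions: (i) the bags cover all of {0, 1, 2, 3, 4, 5, 6, 7, 8}; (ii) for each edge, some bag contains both endpoints; (iii) the bags containing any fixed vertex form a subtree. All hold, so the decomposition is valid with width 2 − 1 = 1.

Yes; width 1.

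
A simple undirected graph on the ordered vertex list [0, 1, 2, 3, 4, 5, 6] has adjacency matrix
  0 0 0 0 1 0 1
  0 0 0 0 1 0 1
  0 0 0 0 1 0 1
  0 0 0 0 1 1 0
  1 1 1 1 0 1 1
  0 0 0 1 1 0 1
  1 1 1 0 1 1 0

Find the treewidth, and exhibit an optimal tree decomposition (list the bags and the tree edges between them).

The largest bag has 3 vertices, giving width 2; this decomposition certifies tw(G) ≤ 2. On the other hand G contains the 3-clique {3, 4, 5}. A clique must lie in a single bag of any decomposition, so no decomposition can have width below 2. Combining the bounds, tw(G) = 2.

Treewidth 2.
Bags: B1 = {0, 4, 6}  B2 = {1, 4, 6}  B3 = {4, 5, 6}  B4 = {2, 4, 6}  B5 = {3, 4, 5}
Tree: B1–B2, B2–B3, B2–B4, B3–B5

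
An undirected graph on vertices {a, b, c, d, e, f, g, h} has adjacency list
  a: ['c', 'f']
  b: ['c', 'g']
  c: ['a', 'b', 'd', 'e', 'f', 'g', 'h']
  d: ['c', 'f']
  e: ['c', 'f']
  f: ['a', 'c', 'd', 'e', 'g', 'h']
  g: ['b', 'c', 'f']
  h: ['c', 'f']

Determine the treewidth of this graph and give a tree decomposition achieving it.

Treewidth 2.
One such decomposition:
Bags: B1 = {c, f, h}  B2 = {c, e, f}  B3 = {c, d, f}  B4 = {a, c, f}  B5 = {c, f, g}  B6 = {b, c, g}
Tree: B1–B2, B2–B3, B3–B4, B1–B5, B5–B6

The largest bag has 3 vertices, giving width 2; this decomposition certifies tw(G) ≤ 2. On the other hand G contains the 3-clique {c, d, f}. A clique must lie in a single bag of any decomposition, so no decomposition can have width below 2. Combining the bounds, tw(G) = 2.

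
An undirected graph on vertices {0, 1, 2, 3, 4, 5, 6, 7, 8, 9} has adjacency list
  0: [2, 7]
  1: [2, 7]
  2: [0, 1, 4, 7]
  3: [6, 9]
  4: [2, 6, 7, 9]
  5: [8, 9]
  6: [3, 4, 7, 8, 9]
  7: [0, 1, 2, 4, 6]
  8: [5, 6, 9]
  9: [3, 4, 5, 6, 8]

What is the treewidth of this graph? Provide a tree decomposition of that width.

Treewidth 2.
One optimal decomposition is:
Bags: B1 = {4, 6, 9}  B2 = {6, 8, 9}  B3 = {4, 6, 7}  B4 = {5, 8, 9}  B5 = {2, 4, 7}  B6 = {1, 2, 7}  B7 = {3, 6, 9}  B8 = {0, 2, 7}
Tree: B1–B2, B1–B3, B2–B4, B3–B5, B5–B6, B2–B7, B5–B8

Each bag holds 3 vertices, so the decomposition has width 2, which upper-bounds the treewidth. For the lower bound, the 3 vertices {0, 2, 7} are pairwise adjacent, and any tree decomposition puts a clique entirely inside one bag — forcing width ≥ 2. The upper and lower bounds meet at 2, so that is the treewidth.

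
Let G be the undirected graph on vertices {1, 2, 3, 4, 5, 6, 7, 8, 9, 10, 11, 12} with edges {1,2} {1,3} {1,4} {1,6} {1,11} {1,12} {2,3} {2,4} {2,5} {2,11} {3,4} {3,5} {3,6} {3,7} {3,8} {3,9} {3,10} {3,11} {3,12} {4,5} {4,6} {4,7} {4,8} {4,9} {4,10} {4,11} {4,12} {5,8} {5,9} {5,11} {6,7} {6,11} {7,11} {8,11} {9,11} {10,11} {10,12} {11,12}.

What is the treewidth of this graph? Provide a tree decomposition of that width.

Treewidth 4.
One such decomposition:
Bags: B1 = {3, 4, 10, 11, 12}  B2 = {1, 3, 4, 11, 12}  B3 = {1, 3, 4, 6, 11}  B4 = {1, 2, 3, 4, 11}  B5 = {2, 3, 4, 5, 11}  B6 = {3, 4, 5, 9, 11}  B7 = {3, 4, 6, 7, 11}  B8 = {3, 4, 5, 8, 11}
Tree: B1–B2, B2–B3, B2–B4, B4–B5, B5–B6, B3–B7, B6–B8

Each bag holds 5 vertices, so the decomposition has width 4, which upper-bounds the treewidth. Conversely, {1, 2, 3, 4, 11} is a clique of size 5, and the vertices of any clique must share a bag in every tree decomposition; so some bag has ≥ 5 vertices and tw(G) ≥ 4. Combining the bounds, tw(G) = 4.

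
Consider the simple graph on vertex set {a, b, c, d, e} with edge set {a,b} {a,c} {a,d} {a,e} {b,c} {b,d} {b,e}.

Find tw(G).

A width-2 tree decomposition is:
Bags: B1 = {a, b, d}  B2 = {a, b, e}  B3 = {a, b, c}
Tree: B1–B2, B1–B3
Every bag has size at most 3, so the width is 3 − 1 = 2 and tw(G) ≤ 2. On the other hand G contains the 3-clique {a, b, d}. A clique must lie in a single bag of any decomposition, so no decomposition can have width below 2. Combining the bounds, tw(G) = 2.

2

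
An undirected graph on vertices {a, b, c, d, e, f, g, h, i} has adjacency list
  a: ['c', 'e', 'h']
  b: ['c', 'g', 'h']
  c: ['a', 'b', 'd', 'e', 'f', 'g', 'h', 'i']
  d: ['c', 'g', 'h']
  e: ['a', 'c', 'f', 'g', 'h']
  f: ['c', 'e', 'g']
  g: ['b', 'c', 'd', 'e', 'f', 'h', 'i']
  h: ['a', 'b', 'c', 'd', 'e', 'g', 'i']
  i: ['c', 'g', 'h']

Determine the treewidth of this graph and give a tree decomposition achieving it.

Treewidth 3.
Bags: B1 = {b, c, g, h}  B2 = {c, g, h, i}  B3 = {c, e, g, h}  B4 = {c, e, f, g}  B5 = {c, d, g, h}  B6 = {a, c, e, h}
Tree: B1–B2, B2–B3, B3–B4, B3–B5, B3–B6

The largest bag has 4 vertices, giving width 3; this decomposition certifies tw(G) ≤ 3. Conversely, {c, d, g, h} is a clique of size 4, and the vertices of any clique must share a bag in every tree decomposition; so some bag has ≥ 4 vertices and tw(G) ≥ 3. Combining the bounds, tw(G) = 3.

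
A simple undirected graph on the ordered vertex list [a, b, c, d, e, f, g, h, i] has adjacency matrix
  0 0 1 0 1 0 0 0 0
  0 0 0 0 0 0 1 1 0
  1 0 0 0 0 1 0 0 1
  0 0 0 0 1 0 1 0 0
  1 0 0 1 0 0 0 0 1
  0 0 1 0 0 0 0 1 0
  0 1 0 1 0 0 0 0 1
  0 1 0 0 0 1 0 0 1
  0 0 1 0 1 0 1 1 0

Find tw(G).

A width-3 tree decomposition is:
Bags: B1 = {b, d, g, h}  B2 = {d, g, h, i}  B3 = {d, e, h, i}  B4 = {e, f, h, i}  B5 = {c, e, f, i}  B6 = {a, c, e, f}
Tree: B1–B2, B2–B3, B3–B4, B4–B5, B5–B6
Every bag has size at most 4, so the width is 4 − 1 = 3 and tw(G) ≤ 3. For the lower bound: the 4 vertex sets {b,d,g}, {h}, {i}, {a,c,e,f} are disjoint, each induces a connected subgraph, and every pair is joined by at least one edge of G. Contracting each set to a single vertex therefore yields K_{4} as a minor, and since treewidth is minor-monotone, tw(G) ≥ tw(K_{4}) = 3. Hence tw(G) = 3 exactly.

3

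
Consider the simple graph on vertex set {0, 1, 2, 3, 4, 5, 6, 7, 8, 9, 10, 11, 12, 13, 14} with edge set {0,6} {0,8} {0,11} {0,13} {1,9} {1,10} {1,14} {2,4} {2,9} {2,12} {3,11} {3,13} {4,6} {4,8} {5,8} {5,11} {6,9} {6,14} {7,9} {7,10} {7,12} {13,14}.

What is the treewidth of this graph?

3

A width-3 tree decomposition is:
Bags: B1 = {3, 5, 8, 11}  B2 = {0, 3, 8, 11}  B3 = {0, 3, 8, 13}  B4 = {0, 4, 8, 13}  B5 = {0, 4, 6, 13}  B6 = {4, 6, 13, 14}  B7 = {2, 4, 6, 14}  B8 = {2, 6, 9, 14}  B9 = {1, 2, 9, 14}  B10 = {1, 2, 9, 12}  B11 = {1, 7, 9, 12}  B12 = {1, 7, 10, 12}
Tree: B1–B2, B2–B3, B3–B4, B4–B5, B5–B6, B6–B7, B7–B8, B8–B9, B9–B10, B10–B11, B11–B12
Each bag holds 4 vertices, so the decomposition has width 3, which upper-bounds the treewidth. For the lower bound: the 4 vertex sets {3,5,11}, {8}, {0}, {4,6,13,14} are disjoint, each induces a connected subgraph, and every pair is joined by at least one edge of G. Contracting each set to a single vertex therefore yields K_{4} as a minor, and since treewidth is minor-monotone, tw(G) ≥ tw(K_{4}) = 3. Hence tw(G) = 3 exactly.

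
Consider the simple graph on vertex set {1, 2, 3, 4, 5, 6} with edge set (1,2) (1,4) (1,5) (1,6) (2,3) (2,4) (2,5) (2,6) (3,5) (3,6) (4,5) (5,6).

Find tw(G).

A width-3 tree decomposition is:
Bags: B1 = {2, 3, 5, 6}  B2 = {1, 2, 5, 6}  B3 = {1, 2, 4, 5}
Tree: B1–B2, B2–B3
The largest bag has 4 vertices, giving width 3; this decomposition certifies tw(G) ≤ 3. For the lower bound, the 4 vertices {1, 2, 4, 5} are pairwise adjacent, and any tree decomposition puts a clique entirely inside one bag — forcing width ≥ 3. Combining the bounds, tw(G) = 3.

3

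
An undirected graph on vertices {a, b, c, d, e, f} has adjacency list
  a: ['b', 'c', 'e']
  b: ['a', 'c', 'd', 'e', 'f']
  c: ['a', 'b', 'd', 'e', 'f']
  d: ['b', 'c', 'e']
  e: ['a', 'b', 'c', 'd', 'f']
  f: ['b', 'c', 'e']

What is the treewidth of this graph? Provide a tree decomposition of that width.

Treewidth 3.
One such decomposition:
Bags: B1 = {b, c, d, e}  B2 = {b, c, e, f}  B3 = {a, b, c, e}
Tree: B1–B2, B1–B3

Every bag has size at most 4, so the width is 4 − 1 = 3 and tw(G) ≤ 3. For the lower bound, the 4 vertices {b, c, d, e} are pairwise adjacent, and any tree decomposition puts a clique entirely inside one bag — forcing width ≥ 3. Therefore the treewidth is 3.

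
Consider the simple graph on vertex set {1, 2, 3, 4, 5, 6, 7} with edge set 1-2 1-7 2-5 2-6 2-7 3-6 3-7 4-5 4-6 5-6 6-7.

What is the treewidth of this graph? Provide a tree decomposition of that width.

The largest bag has 3 vertices, giving width 2; this decomposition certifies tw(G) ≤ 2. On the other hand G contains the 3-clique {1, 2, 7}. A clique must lie in a single bag of any decomposition, so no decomposition can have width below 2. Hence tw(G) = 2 exactly.

Treewidth 2.
One optimal decomposition is:
Bags: B1 = {2, 5, 6}  B2 = {4, 5, 6}  B3 = {2, 6, 7}  B4 = {1, 2, 7}  B5 = {3, 6, 7}
Tree: B1–B2, B1–B3, B3–B4, B3–B5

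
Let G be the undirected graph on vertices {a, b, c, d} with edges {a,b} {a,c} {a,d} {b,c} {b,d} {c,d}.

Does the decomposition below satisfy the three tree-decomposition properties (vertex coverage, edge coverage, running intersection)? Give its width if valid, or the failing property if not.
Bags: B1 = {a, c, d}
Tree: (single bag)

A tree decomposition must satisfy three properties: every vertex lies in some bag; for every edge, both endpoints lie together in some bag; and for every vertex, the bags containing it form a connected subtree. Here vertex b appears in no bag, so the decomposition is invalid.

No — vertex b appears in no bag.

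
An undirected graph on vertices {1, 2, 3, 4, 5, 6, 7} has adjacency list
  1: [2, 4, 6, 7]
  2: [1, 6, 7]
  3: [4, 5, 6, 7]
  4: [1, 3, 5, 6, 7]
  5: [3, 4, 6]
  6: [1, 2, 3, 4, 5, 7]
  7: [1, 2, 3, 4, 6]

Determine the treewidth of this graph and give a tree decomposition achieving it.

Treewidth 3.
One such decomposition:
Bags: B1 = {3, 4, 6, 7}  B2 = {1, 4, 6, 7}  B3 = {1, 2, 6, 7}  B4 = {3, 4, 5, 6}
Tree: B1–B2, B2–B3, B1–B4

Each bag holds 4 vertices, so the decomposition has width 3, which upper-bounds the treewidth. On the other hand G contains the 4-clique {1, 2, 6, 7}. A clique must lie in a single bag of any decomposition, so no decomposition can have width below 3. Hence tw(G) = 3 exactly.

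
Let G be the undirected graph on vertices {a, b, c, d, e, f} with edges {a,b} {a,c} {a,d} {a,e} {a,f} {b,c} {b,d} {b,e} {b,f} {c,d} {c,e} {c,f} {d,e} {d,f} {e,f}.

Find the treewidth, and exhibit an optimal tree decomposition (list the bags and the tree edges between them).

Treewidth 5.
One optimal decomposition is:
Bags: B1 = {a, b, c, d, e, f}
Tree: (single bag)

A single bag containing all 6 vertices is trivially a valid decomposition of width 5. On the other hand G contains the 6-clique {a, b, c, d, e, f}. A clique must lie in a single bag of any decomposition, so no decomposition can have width below 5. The upper and lower bounds meet at 5, so that is the treewidth.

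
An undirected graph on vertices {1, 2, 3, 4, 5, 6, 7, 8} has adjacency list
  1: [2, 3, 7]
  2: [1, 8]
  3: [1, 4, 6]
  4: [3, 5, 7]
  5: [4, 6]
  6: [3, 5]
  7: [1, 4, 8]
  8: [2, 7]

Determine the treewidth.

A width-2 tree decomposition is:
Bags: B1 = {4, 5, 6}  B2 = {3, 4, 6}  B3 = {3, 4, 7}  B4 = {1, 3, 7}  B5 = {1, 7, 8}  B6 = {1, 2, 8}
Tree: B1–B2, B2–B3, B3–B4, B4–B5, B5–B6
Every bag has size at most 3, so the width is 3 − 1 = 2 and tw(G) ≤ 2. For the lower bound, G contains the cycle 5–6–3–4–5, so G is not a forest; only forests have treewidth ≤ 1, hence tw(G) ≥ 2. Therefore the treewidth is 2.

2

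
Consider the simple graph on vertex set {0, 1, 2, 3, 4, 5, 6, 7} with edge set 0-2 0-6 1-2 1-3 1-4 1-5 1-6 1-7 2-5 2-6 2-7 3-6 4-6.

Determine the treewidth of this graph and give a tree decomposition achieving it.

Treewidth 2.
One such decomposition:
Bags: B1 = {1, 2, 7}  B2 = {1, 2, 6}  B3 = {1, 3, 6}  B4 = {0, 2, 6}  B5 = {1, 4, 6}  B6 = {1, 2, 5}
Tree: B1–B2, B2–B3, B2–B4, B2–B5, B1–B6

Each bag holds 3 vertices, so the decomposition has width 2, which upper-bounds the treewidth. On the other hand G contains the 3-clique {0, 2, 6}. A clique must lie in a single bag of any decomposition, so no decomposition can have width below 2. Hence tw(G) = 2 exactly.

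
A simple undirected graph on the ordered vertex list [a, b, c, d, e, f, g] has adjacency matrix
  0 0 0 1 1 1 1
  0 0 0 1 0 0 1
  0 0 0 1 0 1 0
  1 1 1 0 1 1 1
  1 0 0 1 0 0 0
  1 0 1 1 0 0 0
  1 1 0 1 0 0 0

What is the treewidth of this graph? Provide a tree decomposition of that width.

The largest bag has 3 vertices, giving width 2; this decomposition certifies tw(G) ≤ 2. On the other hand G contains the 3-clique {c, d, f}. A clique must lie in a single bag of any decomposition, so no decomposition can have width below 2. The upper and lower bounds meet at 2, so that is the treewidth.

Treewidth 2.
One optimal decomposition is:
Bags: B1 = {a, d, g}  B2 = {a, d, e}  B3 = {b, d, g}  B4 = {a, d, f}  B5 = {c, d, f}
Tree: B1–B2, B1–B3, B2–B4, B4–B5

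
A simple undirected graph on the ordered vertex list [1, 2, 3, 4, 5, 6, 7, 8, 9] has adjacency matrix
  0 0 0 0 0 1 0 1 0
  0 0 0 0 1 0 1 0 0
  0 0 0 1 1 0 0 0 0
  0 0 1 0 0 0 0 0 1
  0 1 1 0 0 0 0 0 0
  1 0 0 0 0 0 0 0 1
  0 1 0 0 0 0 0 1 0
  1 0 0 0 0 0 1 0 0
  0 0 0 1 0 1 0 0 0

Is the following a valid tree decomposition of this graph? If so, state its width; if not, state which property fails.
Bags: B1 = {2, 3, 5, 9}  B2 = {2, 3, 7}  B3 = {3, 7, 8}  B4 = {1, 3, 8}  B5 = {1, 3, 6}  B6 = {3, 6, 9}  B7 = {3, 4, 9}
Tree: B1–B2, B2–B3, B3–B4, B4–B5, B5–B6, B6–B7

A tree decomposition must satisfy three properties: every vertex lies in some bag; for every edge, both endpoints lie together in some bag; and for every vertex, the bags containing it form a connected subtree. Here bags containing vertex 9 are not connected in the tree, so the decomposition is invalid.

No — bags containing vertex 9 are not connected in the tree.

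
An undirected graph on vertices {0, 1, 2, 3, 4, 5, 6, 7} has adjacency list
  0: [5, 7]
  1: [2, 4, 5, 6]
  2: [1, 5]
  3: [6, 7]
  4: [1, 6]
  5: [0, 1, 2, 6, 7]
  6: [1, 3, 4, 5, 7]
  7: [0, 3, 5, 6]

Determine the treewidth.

A width-2 tree decomposition is:
Bags: B1 = {1, 5, 6}  B2 = {1, 2, 5}  B3 = {5, 6, 7}  B4 = {0, 5, 7}  B5 = {3, 6, 7}  B6 = {1, 4, 6}
Tree: B1–B2, B1–B3, B3–B4, B3–B5, B1–B6
Every bag has size at most 3, so the width is 3 − 1 = 2 and tw(G) ≤ 2. Conversely, {3, 6, 7} is a clique of size 3, and the vertices of any clique must share a bag in every tree decomposition; so some bag has ≥ 3 vertices and tw(G) ≥ 2. The upper and lower bounds meet at 2, so that is the treewidth.

2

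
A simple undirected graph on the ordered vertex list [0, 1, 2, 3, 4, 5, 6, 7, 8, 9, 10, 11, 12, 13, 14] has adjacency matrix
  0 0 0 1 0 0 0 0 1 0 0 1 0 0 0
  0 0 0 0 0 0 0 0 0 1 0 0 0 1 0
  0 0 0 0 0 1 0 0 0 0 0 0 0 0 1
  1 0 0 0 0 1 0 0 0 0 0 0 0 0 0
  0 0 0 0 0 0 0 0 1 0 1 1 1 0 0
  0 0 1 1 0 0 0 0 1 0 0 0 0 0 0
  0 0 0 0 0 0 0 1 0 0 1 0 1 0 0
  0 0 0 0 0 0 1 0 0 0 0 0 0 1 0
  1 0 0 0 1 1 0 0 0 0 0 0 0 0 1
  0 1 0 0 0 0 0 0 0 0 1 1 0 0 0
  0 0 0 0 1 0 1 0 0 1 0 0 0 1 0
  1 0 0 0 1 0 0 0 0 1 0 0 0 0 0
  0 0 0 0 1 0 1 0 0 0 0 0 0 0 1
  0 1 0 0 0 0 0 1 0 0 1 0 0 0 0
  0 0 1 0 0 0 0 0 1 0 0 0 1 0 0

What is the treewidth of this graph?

A width-3 tree decomposition is:
Bags: B1 = {2, 3, 5, 14}  B2 = {3, 5, 8, 14}  B3 = {0, 3, 8, 14}  B4 = {0, 8, 12, 14}  B5 = {0, 4, 8, 12}  B6 = {0, 4, 11, 12}  B7 = {4, 6, 11, 12}  B8 = {4, 6, 10, 11}  B9 = {6, 9, 10, 11}  B10 = {6, 7, 9, 10}  B11 = {7, 9, 10, 13}  B12 = {1, 7, 9, 13}
Tree: B1–B2, B2–B3, B3–B4, B4–B5, B5–B6, B6–B7, B7–B8, B8–B9, B9–B10, B10–B11, B11–B12
The largest bag has 4 vertices, giving width 3; this decomposition certifies tw(G) ≤ 3. For the lower bound: the 4 vertex sets {2,3,5}, {14}, {8}, {0,4,11,12} are disjoint, each induces a connected subgraph, and every pair is joined by at least one edge of G. Contracting each set to a single vertex therefore yields K_{4} as a minor, and since treewidth is minor-monotone, tw(G) ≥ tw(K_{4}) = 3. Hence tw(G) = 3 exactly.

3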